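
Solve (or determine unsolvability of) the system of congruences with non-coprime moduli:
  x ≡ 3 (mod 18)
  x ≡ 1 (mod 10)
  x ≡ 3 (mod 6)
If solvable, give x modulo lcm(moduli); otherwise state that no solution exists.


Moduli 18, 10, 6 are not pairwise coprime, so CRT works modulo lcm(m_i) when all pairwise compatibility conditions hold.
Pairwise compatibility: gcd(m_i, m_j) must divide a_i - a_j for every pair.
Merge one congruence at a time:
  Start: x ≡ 3 (mod 18).
  Combine with x ≡ 1 (mod 10): gcd(18, 10) = 2; 1 - 3 = -2, which IS divisible by 2, so compatible.
    Write x = 3 + 18·t and substitute into x ≡ 1 (mod 10): 18·t ≡ 1 − 3 = -2 (mod 10).
    Divide the congruence (and modulus) by g = 2: 9·t ≡ -1 (mod 5).
    Reduce coefficients mod 5: 4·t ≡ 4 (mod 5).
    The inverse of 4 mod 5 is 4 (since 4·4 = 16 = 3·5 + 1), so t ≡ 4·4 = 16 ≡ 1 (mod 5).
    Then x = 3 + 18·1 = 21, valid modulo lcm(18, 10) = 90: x ≡ 21 (mod 90).
  Combine with x ≡ 3 (mod 6): gcd(90, 6) = 6; 3 - 21 = -18, which IS divisible by 6, so compatible.
    Write x = 21 + 90·t and substitute into x ≡ 3 (mod 6): 90·t ≡ 3 − 21 = -18 (mod 6).
    Divide the congruence (and modulus) by g = 6: 15·t ≡ -3 (mod 1).
    Modulo 1 every t works; take t = 0.
    Then x = 21 + 90·0 = 21, valid modulo lcm(90, 6) = 90: x ≡ 21 (mod 90).
Verify: 21 mod 18 = 3, 21 mod 10 = 1, 21 mod 6 = 3.

x ≡ 21 (mod 90).


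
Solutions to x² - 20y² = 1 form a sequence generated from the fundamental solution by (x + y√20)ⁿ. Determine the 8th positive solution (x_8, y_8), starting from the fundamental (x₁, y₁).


Step 1: Find the fundamental solution (x₁, y₁) of x² - 20y² = 1.
  Expand √20 as a continued fraction. a₀ = ⌊√20⌋ = 4; iterate m_{k+1} = d_k·a_k − m_k, d_{k+1} = (20 − m_{k+1}²)/d_k, a_{k+1} = ⌊(a₀ + m_{k+1})/d_{k+1}⌋ (starting m₀ = 0, d₀ = 1), with convergents p_k = a_k·p_{k-1} + p_{k-2}, q_k = a_k·q_{k-1} + q_{k-2} (p₋₁ = 1, q₋₁ = 0):
  k = 0: a₀ = 4; p₀/q₀ = 4/1; p₀² − 20·q₀² = 16 − 20 = -4.
  k = 1: m = 4, d = 4, a = ⌊(4 + 4)/4⌋ = 2; p/q = (2·4 + 1)/(2·1 + 0) = 9/2; p² − 20·q² = 81 − 80 = 1.
  The first convergent with p² − 20·q² = 1 gives the fundamental solution (x₁, y₁) = (9, 2).
Step 2: Apply the recurrence (x_{n+1}, y_{n+1}) = (x₁x_n + 20y₁y_n, x₁y_n + y₁x_n) repeatedly.
  From (x_1, y_1) = (9, 2): x_2 = 9·9 + 20·2·2 = 161; y_2 = 9·2 + 2·9 = 36.
  From (x_2, y_2) = (161, 36): x_3 = 9·161 + 20·2·36 = 2889; y_3 = 9·36 + 2·161 = 646.
  From (x_3, y_3) = (2889, 646): x_4 = 9·2889 + 20·2·646 = 51841; y_4 = 9·646 + 2·2889 = 11592.
  From (x_4, y_4) = (51841, 11592): x_5 = 9·51841 + 20·2·11592 = 930249; y_5 = 9·11592 + 2·51841 = 208010.
  From (x_5, y_5) = (930249, 208010): x_6 = 9·930249 + 20·2·208010 = 16692641; y_6 = 9·208010 + 2·930249 = 3732588.
  From (x_6, y_6) = (16692641, 3732588): x_7 = 9·16692641 + 20·2·3732588 = 299537289; y_7 = 9·3732588 + 2·16692641 = 66978574.
  From (x_7, y_7) = (299537289, 66978574): x_8 = 9·299537289 + 20·2·66978574 = 5374978561; y_8 = 9·66978574 + 2·299537289 = 1201881744.
Step 3: Verify x_8² - 20·y_8² = 28890394531209630721 - 28890394531209630720 = 1 (should be 1). ✓

(x_1, y_1) = (9, 2); (x_8, y_8) = (5374978561, 1201881744).


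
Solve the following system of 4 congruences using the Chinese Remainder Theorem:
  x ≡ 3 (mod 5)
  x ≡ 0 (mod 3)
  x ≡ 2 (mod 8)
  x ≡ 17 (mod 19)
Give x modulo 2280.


Product of moduli M = 5 · 3 · 8 · 19 = 2280.
Merge one congruence at a time:
  Start: x ≡ 3 (mod 5).
  Combine with x ≡ 0 (mod 3); new modulus lcm = 15.
    Write x = 3 + 5·t and substitute into x ≡ 0 (mod 3): 5·t ≡ 0 − 3 = -3 (mod 3).
    Reduce coefficients mod 3: 2·t ≡ 0 (mod 3).
    The inverse of 2 mod 3 is 2 (since 2·2 = 4 = 1·3 + 1), so t ≡ 2·0 = 0 ≡ 0 (mod 3).
    Then x = 3 + 5·0 = 3, valid modulo lcm(5, 3) = 15: x ≡ 3 (mod 15).
  Combine with x ≡ 2 (mod 8); new modulus lcm = 120.
    Write x = 3 + 15·t and substitute into x ≡ 2 (mod 8): 15·t ≡ 2 − 3 = -1 (mod 8).
    Reduce coefficients mod 8: 7·t ≡ 7 (mod 8).
    The inverse of 7 mod 8 is 7 (since 7·7 = 49 = 6·8 + 1), so t ≡ 7·7 = 49 ≡ 1 (mod 8).
    Then x = 3 + 15·1 = 18, valid modulo lcm(15, 8) = 120: x ≡ 18 (mod 120).
  Combine with x ≡ 17 (mod 19); new modulus lcm = 2280.
    Write x = 18 + 120·t and substitute into x ≡ 17 (mod 19): 120·t ≡ 17 − 18 = -1 (mod 19).
    Reduce coefficients mod 19: 6·t ≡ 18 (mod 19).
    The inverse of 6 mod 19 is 16 (since 6·16 = 96 = 5·19 + 1), so t ≡ 16·18 = 288 ≡ 3 (mod 19).
    Then x = 18 + 120·3 = 378, valid modulo lcm(120, 19) = 2280: x ≡ 378 (mod 2280).
Verify against each original: 378 mod 5 = 3, 378 mod 3 = 0, 378 mod 8 = 2, 378 mod 19 = 17.

x ≡ 378 (mod 2280).


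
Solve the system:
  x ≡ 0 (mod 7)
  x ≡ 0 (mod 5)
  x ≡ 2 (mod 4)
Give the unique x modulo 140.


Moduli 7, 5, 4 are pairwise coprime; by CRT there is a unique solution modulo M = 7 · 5 · 4 = 140.
Solve pairwise, accumulating the modulus:
  Start with x ≡ 0 (mod 7).
  Combine with x ≡ 0 (mod 5): since gcd(7, 5) = 1, we get a unique residue mod 35.
    Write x = 0 + 7·t and substitute into x ≡ 0 (mod 5): 7·t ≡ 0 − 0 = 0 (mod 5).
    Reduce coefficients mod 5: 2·t ≡ 0 (mod 5).
    The inverse of 2 mod 5 is 3 (since 2·3 = 6 = 1·5 + 1), so t ≡ 3·0 = 0 ≡ 0 (mod 5).
    Then x = 0 + 7·0 = 0, valid modulo lcm(7, 5) = 35: x ≡ 0 (mod 35).
  Combine with x ≡ 2 (mod 4): since gcd(35, 4) = 1, we get a unique residue mod 140.
    Write x = 0 + 35·t and substitute into x ≡ 2 (mod 4): 35·t ≡ 2 − 0 = 2 (mod 4).
    Reduce coefficients mod 4: 3·t ≡ 2 (mod 4).
    The inverse of 3 mod 4 is 3 (since 3·3 = 9 = 2·4 + 1), so t ≡ 3·2 = 6 ≡ 2 (mod 4).
    Then x = 0 + 35·2 = 70, valid modulo lcm(35, 4) = 140: x ≡ 70 (mod 140).
Verify: 70 mod 7 = 0 ✓, 70 mod 5 = 0 ✓, 70 mod 4 = 2 ✓.

x ≡ 70 (mod 140).


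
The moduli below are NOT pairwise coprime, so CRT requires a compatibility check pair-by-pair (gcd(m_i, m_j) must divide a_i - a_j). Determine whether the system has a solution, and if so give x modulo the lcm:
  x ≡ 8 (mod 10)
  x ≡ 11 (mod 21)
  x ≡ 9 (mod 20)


Moduli 10, 21, 20 are not pairwise coprime, so CRT works modulo lcm(m_i) when all pairwise compatibility conditions hold.
Pairwise compatibility: gcd(m_i, m_j) must divide a_i - a_j for every pair.
Merge one congruence at a time:
  Start: x ≡ 8 (mod 10).
  Combine with x ≡ 11 (mod 21): gcd(10, 21) = 1; 11 - 8 = 3, which IS divisible by 1, so compatible.
    Write x = 8 + 10·t and substitute into x ≡ 11 (mod 21): 10·t ≡ 11 − 8 = 3 (mod 21).
    The inverse of 10 mod 21 is 19 (since 10·19 = 190 = 9·21 + 1), so t ≡ 19·3 = 57 ≡ 15 (mod 21).
    Then x = 8 + 10·15 = 158, valid modulo lcm(10, 21) = 210: x ≡ 158 (mod 210).
  Combine with x ≡ 9 (mod 20): gcd(210, 20) = 10, and 9 - 158 = -149 is NOT divisible by 10.
    ⇒ system is inconsistent (no integer solution).

No solution (the system is inconsistent).


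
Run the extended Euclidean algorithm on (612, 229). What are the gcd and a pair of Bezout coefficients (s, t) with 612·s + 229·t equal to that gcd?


Euclidean algorithm on (612, 229) — divide until remainder is 0:
  612 = 2 · 229 + 154
  229 = 1 · 154 + 75
  154 = 2 · 75 + 4
  75 = 18 · 4 + 3
  4 = 1 · 3 + 1
  3 = 3 · 1 + 0
gcd(612, 229) = 1.
Track Bezout coefficients alongside the remainders: start with r₀ = 612 = a·1 + b·0 (s = 1, t = 0) and r₁ = 229 = a·0 + b·1 (s = 0, t = 1); each new remainder r_{k+1} = r_{k-1} − q_k·r_k inherits s_{k+1} = s_{k-1} − q_k·s_k, t_{k+1} = t_{k-1} − q_k·t_k, so r_k = a·s_k + b·t_k at every step:
  q = 2: r = 154, s = 1 − 2·0 = 1, t = 0 − 2·1 = -2  (check: 612·1 + 229·(-2) = 154)
  q = 1: r = 75, s = 0 − 1·1 = -1, t = 1 − 1·(-2) = 3  (check: 612·(-1) + 229·3 = 75)
  q = 2: r = 4, s = 1 − 2·(-1) = 3, t = -2 − 2·3 = -8  (check: 612·3 + 229·(-8) = 4)
  q = 18: r = 3, s = -1 − 18·3 = -55, t = 3 − 18·(-8) = 147  (check: 612·(-55) + 229·147 = 3)
  q = 1: r = 1, s = 3 − 1·(-55) = 58, t = -8 − 1·147 = -155  (check: 612·58 + 229·(-155) = 1)
The row with r = 1 (the gcd) gives the Bezout coefficients s = 58, t = -155.
Result: 612 · (58) + 229 · (-155) = 1.

gcd(612, 229) = 1; s = 58, t = -155 (check: 612·58 + 229·(-155) = 1).


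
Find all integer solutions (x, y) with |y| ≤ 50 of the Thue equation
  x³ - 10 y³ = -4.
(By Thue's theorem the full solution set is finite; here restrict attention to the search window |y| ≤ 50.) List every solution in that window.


The equation is x³ - 10y³ = -4. For fixed y, x³ = 10·y³ − 4, so a solution requires the RHS to be a perfect cube.
Strategy: iterate y from -50 to 50, compute RHS = 10·y³ − 4, and check whether it is a (positive or negative) perfect cube.
Check small values of y:
  y = 0: RHS = -4 is not a perfect cube.
  y = 1: RHS = 6 is not a perfect cube.
  y = -1: RHS = -14 is not a perfect cube.
  y = 2: RHS = 76 is not a perfect cube.
  y = -2: RHS = -84 is not a perfect cube.
  y = 3: RHS = 266 is not a perfect cube.
  y = -3: RHS = -274 is not a perfect cube.
Continuing the search up to |y| = 50 finds no solutions either.
No (x, y) in the scanned range satisfies the equation.

No integer solutions with |y| ≤ 50.


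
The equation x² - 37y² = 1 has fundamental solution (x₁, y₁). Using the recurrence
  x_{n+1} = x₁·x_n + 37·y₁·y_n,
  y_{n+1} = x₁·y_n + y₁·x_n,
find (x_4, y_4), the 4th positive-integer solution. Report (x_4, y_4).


Step 1: Find the fundamental solution (x₁, y₁) of x² - 37y² = 1.
  Expand √37 as a continued fraction. a₀ = ⌊√37⌋ = 6; iterate m_{k+1} = d_k·a_k − m_k, d_{k+1} = (37 − m_{k+1}²)/d_k, a_{k+1} = ⌊(a₀ + m_{k+1})/d_{k+1}⌋ (starting m₀ = 0, d₀ = 1), with convergents p_k = a_k·p_{k-1} + p_{k-2}, q_k = a_k·q_{k-1} + q_{k-2} (p₋₁ = 1, q₋₁ = 0):
  k = 0: a₀ = 6; p₀/q₀ = 6/1; p₀² − 37·q₀² = 36 − 37 = -1.
  k = 1: m = 6, d = 1, a = ⌊(6 + 6)/1⌋ = 12; p/q = (12·6 + 1)/(12·1 + 0) = 73/12; p² − 37·q² = 5329 − 5328 = 1.
  The first convergent with p² − 37·q² = 1 gives the fundamental solution (x₁, y₁) = (73, 12).
Step 2: Apply the recurrence (x_{n+1}, y_{n+1}) = (x₁x_n + 37y₁y_n, x₁y_n + y₁x_n) repeatedly.
  From (x_1, y_1) = (73, 12): x_2 = 73·73 + 37·12·12 = 10657; y_2 = 73·12 + 12·73 = 1752.
  From (x_2, y_2) = (10657, 1752): x_3 = 73·10657 + 37·12·1752 = 1555849; y_3 = 73·1752 + 12·10657 = 255780.
  From (x_3, y_3) = (1555849, 255780): x_4 = 73·1555849 + 37·12·255780 = 227143297; y_4 = 73·255780 + 12·1555849 = 37342128.
Step 3: Verify x_4² - 37·y_4² = 51594077372030209 - 51594077372030208 = 1 (should be 1). ✓

(x_1, y_1) = (73, 12); (x_4, y_4) = (227143297, 37342128).


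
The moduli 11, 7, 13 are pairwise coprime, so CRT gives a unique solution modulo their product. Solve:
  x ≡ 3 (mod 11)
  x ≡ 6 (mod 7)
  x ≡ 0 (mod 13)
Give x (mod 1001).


Moduli 11, 7, 13 are pairwise coprime; by CRT there is a unique solution modulo M = 11 · 7 · 13 = 1001.
Solve pairwise, accumulating the modulus:
  Start with x ≡ 3 (mod 11).
  Combine with x ≡ 6 (mod 7): since gcd(11, 7) = 1, we get a unique residue mod 77.
    Write x = 3 + 11·t and substitute into x ≡ 6 (mod 7): 11·t ≡ 6 − 3 = 3 (mod 7).
    Reduce coefficients mod 7: 4·t ≡ 3 (mod 7).
    The inverse of 4 mod 7 is 2 (since 4·2 = 8 = 1·7 + 1), so t ≡ 2·3 = 6 ≡ 6 (mod 7).
    Then x = 3 + 11·6 = 69, valid modulo lcm(11, 7) = 77: x ≡ 69 (mod 77).
  Combine with x ≡ 0 (mod 13): since gcd(77, 13) = 1, we get a unique residue mod 1001.
    Write x = 69 + 77·t and substitute into x ≡ 0 (mod 13): 77·t ≡ 0 − 69 = -69 (mod 13).
    Reduce coefficients mod 13: 12·t ≡ 9 (mod 13).
    The inverse of 12 mod 13 is 12 (since 12·12 = 144 = 11·13 + 1), so t ≡ 12·9 = 108 ≡ 4 (mod 13).
    Then x = 69 + 77·4 = 377, valid modulo lcm(77, 13) = 1001: x ≡ 377 (mod 1001).
Verify: 377 mod 11 = 3 ✓, 377 mod 7 = 6 ✓, 377 mod 13 = 0 ✓.

x ≡ 377 (mod 1001).


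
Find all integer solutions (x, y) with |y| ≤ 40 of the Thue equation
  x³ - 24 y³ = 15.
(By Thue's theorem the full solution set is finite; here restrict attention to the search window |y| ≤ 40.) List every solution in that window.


The equation is x³ - 24y³ = 15. For fixed y, x³ = 24·y³ + 15, so a solution requires the RHS to be a perfect cube.
Strategy: iterate y from -40 to 40, compute RHS = 24·y³ + 15, and check whether it is a (positive or negative) perfect cube.
Check small values of y:
  y = 0: RHS = 15 is not a perfect cube.
  y = 1: RHS = 39 is not a perfect cube.
  y = -1: RHS = -9 is not a perfect cube.
  y = 2: RHS = 207 is not a perfect cube.
  y = -2: RHS = -177 is not a perfect cube.
  y = 3: RHS = 663 is not a perfect cube.
  y = -3: RHS = -633 is not a perfect cube.
Continuing the search up to |y| = 40 finds no solutions either.
No (x, y) in the scanned range satisfies the equation.

No integer solutions with |y| ≤ 40.


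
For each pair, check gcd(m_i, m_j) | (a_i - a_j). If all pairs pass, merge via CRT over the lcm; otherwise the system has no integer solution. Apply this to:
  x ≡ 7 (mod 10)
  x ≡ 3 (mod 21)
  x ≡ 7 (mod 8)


Moduli 10, 21, 8 are not pairwise coprime, so CRT works modulo lcm(m_i) when all pairwise compatibility conditions hold.
Pairwise compatibility: gcd(m_i, m_j) must divide a_i - a_j for every pair.
Merge one congruence at a time:
  Start: x ≡ 7 (mod 10).
  Combine with x ≡ 3 (mod 21): gcd(10, 21) = 1; 3 - 7 = -4, which IS divisible by 1, so compatible.
    Write x = 7 + 10·t and substitute into x ≡ 3 (mod 21): 10·t ≡ 3 − 7 = -4 (mod 21).
    Reduce coefficients mod 21: 10·t ≡ 17 (mod 21).
    The inverse of 10 mod 21 is 19 (since 10·19 = 190 = 9·21 + 1), so t ≡ 19·17 = 323 ≡ 8 (mod 21).
    Then x = 7 + 10·8 = 87, valid modulo lcm(10, 21) = 210: x ≡ 87 (mod 210).
  Combine with x ≡ 7 (mod 8): gcd(210, 8) = 2; 7 - 87 = -80, which IS divisible by 2, so compatible.
    Write x = 87 + 210·t and substitute into x ≡ 7 (mod 8): 210·t ≡ 7 − 87 = -80 (mod 8).
    Divide the congruence (and modulus) by g = 2: 105·t ≡ -40 (mod 4).
    Reduce coefficients mod 4: 1·t ≡ 0 (mod 4).
    So t ≡ 0 (mod 4).
    Then x = 87 + 210·0 = 87, valid modulo lcm(210, 8) = 840: x ≡ 87 (mod 840).
Verify: 87 mod 10 = 7, 87 mod 21 = 3, 87 mod 8 = 7.

x ≡ 87 (mod 840).


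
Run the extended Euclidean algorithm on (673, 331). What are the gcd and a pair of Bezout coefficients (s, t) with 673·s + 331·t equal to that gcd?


Euclidean algorithm on (673, 331) — divide until remainder is 0:
  673 = 2 · 331 + 11
  331 = 30 · 11 + 1
  11 = 11 · 1 + 0
gcd(673, 331) = 1.
Track Bezout coefficients alongside the remainders: start with r₀ = 673 = a·1 + b·0 (s = 1, t = 0) and r₁ = 331 = a·0 + b·1 (s = 0, t = 1); each new remainder r_{k+1} = r_{k-1} − q_k·r_k inherits s_{k+1} = s_{k-1} − q_k·s_k, t_{k+1} = t_{k-1} − q_k·t_k, so r_k = a·s_k + b·t_k at every step:
  q = 2: r = 11, s = 1 − 2·0 = 1, t = 0 − 2·1 = -2  (check: 673·1 + 331·(-2) = 11)
  q = 30: r = 1, s = 0 − 30·1 = -30, t = 1 − 30·(-2) = 61  (check: 673·(-30) + 331·61 = 1)
The row with r = 1 (the gcd) gives the Bezout coefficients s = -30, t = 61.
Result: 673 · (-30) + 331 · (61) = 1.

gcd(673, 331) = 1; s = -30, t = 61 (check: 673·(-30) + 331·61 = 1).


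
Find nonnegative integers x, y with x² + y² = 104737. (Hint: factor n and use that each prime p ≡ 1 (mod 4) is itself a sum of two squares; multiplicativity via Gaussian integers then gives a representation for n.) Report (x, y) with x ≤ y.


Step 1: Factor n = 104737 = 17 · 61 · 101.
Step 2: Check the mod-4 condition on each prime factor: 17 ≡ 1 (mod 4), exponent 1; 61 ≡ 1 (mod 4), exponent 1; 101 ≡ 1 (mod 4), exponent 1.
All primes ≡ 3 (mod 4) appear to even exponent (or don't appear), so by the two-squares theorem n IS expressible as a sum of two squares.
Step 3: Build a representation. Here n = 17 · 61 · 101 is a product of primes ≡ 1 (mod 4). Each prime p ≡ 1 (mod 4) is itself a sum of two squares; find a² by testing p − a² for a perfect square:
  17: 17 − 1² = 16 = 4² ⇒ 17 = 1² + 4².
  61: 61 − 1² = 60, 61 − 2² = 57, 61 − 3² = 52, 61 − 4² = 45, 61 − 5² = 36 = 6² ⇒ 61 = 5² + 6².
  101: 101 − 1² = 100 = 10² ⇒ 101 = 1² + 10².
  Combine using the Brahmagupta–Fibonacci identity (a² + b²)(c² + d²) = (ac − bd)² + (ad + bc)² = (ac + bd)² + (ad − bc)²:
  17 · 61 = 1037: from (1² + 4²)(5² + 6²), take (1·5 − 4·6, 1·6 + 4·5) = (5 − 24, 6 + 20) = (-19, 26); dropping signs (only squares matter) gives (19, 26); check 19² + 26² = 361 + 676 = 1037 ✓.
  1037 · 101 = 104737: from (19² + 26²)(1² + 10²), take (19·1 − 26·10, 19·10 + 26·1) = (19 − 260, 190 + 26) = (-241, 216); dropping signs (only squares matter) gives (241, 216); check 241² + 216² = 58081 + 46656 = 104737 ✓.
Step 4: Order so x ≤ y and verify: 216² + 241² = 46656 + 58081 = 104737 = n. ✓

n = 104737 = 216² + 241² (one valid representation with x ≤ y).


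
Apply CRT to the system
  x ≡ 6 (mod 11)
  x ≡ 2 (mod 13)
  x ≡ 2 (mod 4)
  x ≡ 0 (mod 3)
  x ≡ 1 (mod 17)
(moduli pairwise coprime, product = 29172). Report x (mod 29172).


Product of moduli M = 11 · 13 · 4 · 3 · 17 = 29172.
Merge one congruence at a time:
  Start: x ≡ 6 (mod 11).
  Combine with x ≡ 2 (mod 13); new modulus lcm = 143.
    Write x = 6 + 11·t and substitute into x ≡ 2 (mod 13): 11·t ≡ 2 − 6 = -4 (mod 13).
    Reduce coefficients mod 13: 11·t ≡ 9 (mod 13).
    The inverse of 11 mod 13 is 6 (since 11·6 = 66 = 5·13 + 1), so t ≡ 6·9 = 54 ≡ 2 (mod 13).
    Then x = 6 + 11·2 = 28, valid modulo lcm(11, 13) = 143: x ≡ 28 (mod 143).
  Combine with x ≡ 2 (mod 4); new modulus lcm = 572.
    Write x = 28 + 143·t and substitute into x ≡ 2 (mod 4): 143·t ≡ 2 − 28 = -26 (mod 4).
    Reduce coefficients mod 4: 3·t ≡ 2 (mod 4).
    The inverse of 3 mod 4 is 3 (since 3·3 = 9 = 2·4 + 1), so t ≡ 3·2 = 6 ≡ 2 (mod 4).
    Then x = 28 + 143·2 = 314, valid modulo lcm(143, 4) = 572: x ≡ 314 (mod 572).
  Combine with x ≡ 0 (mod 3); new modulus lcm = 1716.
    Write x = 314 + 572·t and substitute into x ≡ 0 (mod 3): 572·t ≡ 0 − 314 = -314 (mod 3).
    Reduce coefficients mod 3: 2·t ≡ 1 (mod 3).
    The inverse of 2 mod 3 is 2 (since 2·2 = 4 = 1·3 + 1), so t ≡ 2·1 = 2 ≡ 2 (mod 3).
    Then x = 314 + 572·2 = 1458, valid modulo lcm(572, 3) = 1716: x ≡ 1458 (mod 1716).
  Combine with x ≡ 1 (mod 17); new modulus lcm = 29172.
    Write x = 1458 + 1716·t and substitute into x ≡ 1 (mod 17): 1716·t ≡ 1 − 1458 = -1457 (mod 17).
    Reduce coefficients mod 17: 16·t ≡ 5 (mod 17).
    The inverse of 16 mod 17 is 16 (since 16·16 = 256 = 15·17 + 1), so t ≡ 16·5 = 80 ≡ 12 (mod 17).
    Then x = 1458 + 1716·12 = 22050, valid modulo lcm(1716, 17) = 29172: x ≡ 22050 (mod 29172).
Verify against each original: 22050 mod 11 = 6, 22050 mod 13 = 2, 22050 mod 4 = 2, 22050 mod 3 = 0, 22050 mod 17 = 1.

x ≡ 22050 (mod 29172).


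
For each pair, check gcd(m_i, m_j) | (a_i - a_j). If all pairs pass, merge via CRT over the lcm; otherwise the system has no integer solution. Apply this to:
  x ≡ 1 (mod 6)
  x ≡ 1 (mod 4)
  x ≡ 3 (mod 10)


Moduli 6, 4, 10 are not pairwise coprime, so CRT works modulo lcm(m_i) when all pairwise compatibility conditions hold.
Pairwise compatibility: gcd(m_i, m_j) must divide a_i - a_j for every pair.
Merge one congruence at a time:
  Start: x ≡ 1 (mod 6).
  Combine with x ≡ 1 (mod 4): gcd(6, 4) = 2; 1 - 1 = 0, which IS divisible by 2, so compatible.
    Write x = 1 + 6·t and substitute into x ≡ 1 (mod 4): 6·t ≡ 1 − 1 = 0 (mod 4).
    Divide the congruence (and modulus) by g = 2: 3·t ≡ 0 (mod 2).
    Reduce coefficients mod 2: 1·t ≡ 0 (mod 2).
    So t ≡ 0 (mod 2).
    Then x = 1 + 6·0 = 1, valid modulo lcm(6, 4) = 12: x ≡ 1 (mod 12).
  Combine with x ≡ 3 (mod 10): gcd(12, 10) = 2; 3 - 1 = 2, which IS divisible by 2, so compatible.
    Write x = 1 + 12·t and substitute into x ≡ 3 (mod 10): 12·t ≡ 3 − 1 = 2 (mod 10).
    Divide the congruence (and modulus) by g = 2: 6·t ≡ 1 (mod 5).
    Reduce coefficients mod 5: 1·t ≡ 1 (mod 5).
    So t ≡ 1 (mod 5).
    Then x = 1 + 12·1 = 13, valid modulo lcm(12, 10) = 60: x ≡ 13 (mod 60).
Verify: 13 mod 6 = 1, 13 mod 4 = 1, 13 mod 10 = 3.

x ≡ 13 (mod 60).


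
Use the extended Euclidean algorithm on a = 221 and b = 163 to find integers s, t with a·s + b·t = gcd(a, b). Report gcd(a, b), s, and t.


Euclidean algorithm on (221, 163) — divide until remainder is 0:
  221 = 1 · 163 + 58
  163 = 2 · 58 + 47
  58 = 1 · 47 + 11
  47 = 4 · 11 + 3
  11 = 3 · 3 + 2
  3 = 1 · 2 + 1
  2 = 2 · 1 + 0
gcd(221, 163) = 1.
Track Bezout coefficients alongside the remainders: start with r₀ = 221 = a·1 + b·0 (s = 1, t = 0) and r₁ = 163 = a·0 + b·1 (s = 0, t = 1); each new remainder r_{k+1} = r_{k-1} − q_k·r_k inherits s_{k+1} = s_{k-1} − q_k·s_k, t_{k+1} = t_{k-1} − q_k·t_k, so r_k = a·s_k + b·t_k at every step:
  q = 1: r = 58, s = 1 − 1·0 = 1, t = 0 − 1·1 = -1  (check: 221·1 + 163·(-1) = 58)
  q = 2: r = 47, s = 0 − 2·1 = -2, t = 1 − 2·(-1) = 3  (check: 221·(-2) + 163·3 = 47)
  q = 1: r = 11, s = 1 − 1·(-2) = 3, t = -1 − 1·3 = -4  (check: 221·3 + 163·(-4) = 11)
  q = 4: r = 3, s = -2 − 4·3 = -14, t = 3 − 4·(-4) = 19  (check: 221·(-14) + 163·19 = 3)
  q = 3: r = 2, s = 3 − 3·(-14) = 45, t = -4 − 3·19 = -61  (check: 221·45 + 163·(-61) = 2)
  q = 1: r = 1, s = -14 − 1·45 = -59, t = 19 − 1·(-61) = 80  (check: 221·(-59) + 163·80 = 1)
The row with r = 1 (the gcd) gives the Bezout coefficients s = -59, t = 80.
Result: 221 · (-59) + 163 · (80) = 1.

gcd(221, 163) = 1; s = -59, t = 80 (check: 221·(-59) + 163·80 = 1).


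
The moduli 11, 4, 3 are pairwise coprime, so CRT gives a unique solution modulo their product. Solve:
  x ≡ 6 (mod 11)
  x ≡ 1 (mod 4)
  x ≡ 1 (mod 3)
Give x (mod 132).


Moduli 11, 4, 3 are pairwise coprime; by CRT there is a unique solution modulo M = 11 · 4 · 3 = 132.
Solve pairwise, accumulating the modulus:
  Start with x ≡ 6 (mod 11).
  Combine with x ≡ 1 (mod 4): since gcd(11, 4) = 1, we get a unique residue mod 44.
    Write x = 6 + 11·t and substitute into x ≡ 1 (mod 4): 11·t ≡ 1 − 6 = -5 (mod 4).
    Reduce coefficients mod 4: 3·t ≡ 3 (mod 4).
    The inverse of 3 mod 4 is 3 (since 3·3 = 9 = 2·4 + 1), so t ≡ 3·3 = 9 ≡ 1 (mod 4).
    Then x = 6 + 11·1 = 17, valid modulo lcm(11, 4) = 44: x ≡ 17 (mod 44).
  Combine with x ≡ 1 (mod 3): since gcd(44, 3) = 1, we get a unique residue mod 132.
    Write x = 17 + 44·t and substitute into x ≡ 1 (mod 3): 44·t ≡ 1 − 17 = -16 (mod 3).
    Reduce coefficients mod 3: 2·t ≡ 2 (mod 3).
    The inverse of 2 mod 3 is 2 (since 2·2 = 4 = 1·3 + 1), so t ≡ 2·2 = 4 ≡ 1 (mod 3).
    Then x = 17 + 44·1 = 61, valid modulo lcm(44, 3) = 132: x ≡ 61 (mod 132).
Verify: 61 mod 11 = 6 ✓, 61 mod 4 = 1 ✓, 61 mod 3 = 1 ✓.

x ≡ 61 (mod 132).


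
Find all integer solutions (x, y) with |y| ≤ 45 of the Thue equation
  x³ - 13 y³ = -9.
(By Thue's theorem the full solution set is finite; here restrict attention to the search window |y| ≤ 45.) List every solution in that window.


The equation is x³ - 13y³ = -9. For fixed y, x³ = 13·y³ − 9, so a solution requires the RHS to be a perfect cube.
Strategy: iterate y from -45 to 45, compute RHS = 13·y³ − 9, and check whether it is a (positive or negative) perfect cube.
Check small values of y:
  y = 0: RHS = -9 is not a perfect cube.
  y = 1: RHS = 4 is not a perfect cube.
  y = -1: RHS = -22 is not a perfect cube.
  y = 2: RHS = 95 is not a perfect cube.
  y = -2: RHS = -113 is not a perfect cube.
  y = 3: RHS = 342 is not a perfect cube.
  y = -3: RHS = -360 is not a perfect cube.
Continuing the search up to |y| = 45 finds no solutions either.
No (x, y) in the scanned range satisfies the equation.

No integer solutions with |y| ≤ 45.


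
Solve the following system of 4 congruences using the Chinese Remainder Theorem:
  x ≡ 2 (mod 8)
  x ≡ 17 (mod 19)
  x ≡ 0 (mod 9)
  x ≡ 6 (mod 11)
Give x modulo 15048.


Product of moduli M = 8 · 19 · 9 · 11 = 15048.
Merge one congruence at a time:
  Start: x ≡ 2 (mod 8).
  Combine with x ≡ 17 (mod 19); new modulus lcm = 152.
    Write x = 2 + 8·t and substitute into x ≡ 17 (mod 19): 8·t ≡ 17 − 2 = 15 (mod 19).
    The inverse of 8 mod 19 is 12 (since 8·12 = 96 = 5·19 + 1), so t ≡ 12·15 = 180 ≡ 9 (mod 19).
    Then x = 2 + 8·9 = 74, valid modulo lcm(8, 19) = 152: x ≡ 74 (mod 152).
  Combine with x ≡ 0 (mod 9); new modulus lcm = 1368.
    Write x = 74 + 152·t and substitute into x ≡ 0 (mod 9): 152·t ≡ 0 − 74 = -74 (mod 9).
    Reduce coefficients mod 9: 8·t ≡ 7 (mod 9).
    The inverse of 8 mod 9 is 8 (since 8·8 = 64 = 7·9 + 1), so t ≡ 8·7 = 56 ≡ 2 (mod 9).
    Then x = 74 + 152·2 = 378, valid modulo lcm(152, 9) = 1368: x ≡ 378 (mod 1368).
  Combine with x ≡ 6 (mod 11); new modulus lcm = 15048.
    Write x = 378 + 1368·t and substitute into x ≡ 6 (mod 11): 1368·t ≡ 6 − 378 = -372 (mod 11).
    Reduce coefficients mod 11: 4·t ≡ 2 (mod 11).
    The inverse of 4 mod 11 is 3 (since 4·3 = 12 = 1·11 + 1), so t ≡ 3·2 = 6 ≡ 6 (mod 11).
    Then x = 378 + 1368·6 = 8586, valid modulo lcm(1368, 11) = 15048: x ≡ 8586 (mod 15048).
Verify against each original: 8586 mod 8 = 2, 8586 mod 19 = 17, 8586 mod 9 = 0, 8586 mod 11 = 6.

x ≡ 8586 (mod 15048).


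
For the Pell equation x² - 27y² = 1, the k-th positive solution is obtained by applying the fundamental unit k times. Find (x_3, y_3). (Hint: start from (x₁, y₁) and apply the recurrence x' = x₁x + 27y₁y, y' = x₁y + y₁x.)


Step 1: Find the fundamental solution (x₁, y₁) of x² - 27y² = 1.
  Expand √27 as a continued fraction. a₀ = ⌊√27⌋ = 5; iterate m_{k+1} = d_k·a_k − m_k, d_{k+1} = (27 − m_{k+1}²)/d_k, a_{k+1} = ⌊(a₀ + m_{k+1})/d_{k+1}⌋ (starting m₀ = 0, d₀ = 1), with convergents p_k = a_k·p_{k-1} + p_{k-2}, q_k = a_k·q_{k-1} + q_{k-2} (p₋₁ = 1, q₋₁ = 0):
  k = 0: a₀ = 5; p₀/q₀ = 5/1; p₀² − 27·q₀² = 25 − 27 = -2.
  k = 1: m = 5, d = 2, a = ⌊(5 + 5)/2⌋ = 5; p/q = (5·5 + 1)/(5·1 + 0) = 26/5; p² − 27·q² = 676 − 675 = 1.
  The first convergent with p² − 27·q² = 1 gives the fundamental solution (x₁, y₁) = (26, 5).
Step 2: Apply the recurrence (x_{n+1}, y_{n+1}) = (x₁x_n + 27y₁y_n, x₁y_n + y₁x_n) repeatedly.
  From (x_1, y_1) = (26, 5): x_2 = 26·26 + 27·5·5 = 1351; y_2 = 26·5 + 5·26 = 260.
  From (x_2, y_2) = (1351, 260): x_3 = 26·1351 + 27·5·260 = 70226; y_3 = 26·260 + 5·1351 = 13515.
Step 3: Verify x_3² - 27·y_3² = 4931691076 - 4931691075 = 1 (should be 1). ✓

(x_1, y_1) = (26, 5); (x_3, y_3) = (70226, 13515).


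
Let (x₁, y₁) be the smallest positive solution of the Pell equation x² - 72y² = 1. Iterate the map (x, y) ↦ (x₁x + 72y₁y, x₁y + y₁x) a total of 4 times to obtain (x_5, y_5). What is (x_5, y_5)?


Step 1: Find the fundamental solution (x₁, y₁) of x² - 72y² = 1.
  Expand √72 as a continued fraction. a₀ = ⌊√72⌋ = 8; iterate m_{k+1} = d_k·a_k − m_k, d_{k+1} = (72 − m_{k+1}²)/d_k, a_{k+1} = ⌊(a₀ + m_{k+1})/d_{k+1}⌋ (starting m₀ = 0, d₀ = 1), with convergents p_k = a_k·p_{k-1} + p_{k-2}, q_k = a_k·q_{k-1} + q_{k-2} (p₋₁ = 1, q₋₁ = 0):
  k = 0: a₀ = 8; p₀/q₀ = 8/1; p₀² − 72·q₀² = 64 − 72 = -8.
  k = 1: m = 8, d = 8, a = ⌊(8 + 8)/8⌋ = 2; p/q = (2·8 + 1)/(2·1 + 0) = 17/2; p² − 72·q² = 289 − 288 = 1.
  The first convergent with p² − 72·q² = 1 gives the fundamental solution (x₁, y₁) = (17, 2).
Step 2: Apply the recurrence (x_{n+1}, y_{n+1}) = (x₁x_n + 72y₁y_n, x₁y_n + y₁x_n) repeatedly.
  From (x_1, y_1) = (17, 2): x_2 = 17·17 + 72·2·2 = 577; y_2 = 17·2 + 2·17 = 68.
  From (x_2, y_2) = (577, 68): x_3 = 17·577 + 72·2·68 = 19601; y_3 = 17·68 + 2·577 = 2310.
  From (x_3, y_3) = (19601, 2310): x_4 = 17·19601 + 72·2·2310 = 665857; y_4 = 17·2310 + 2·19601 = 78472.
  From (x_4, y_4) = (665857, 78472): x_5 = 17·665857 + 72·2·78472 = 22619537; y_5 = 17·78472 + 2·665857 = 2665738.
Step 3: Verify x_5² - 72·y_5² = 511643454094369 - 511643454094368 = 1 (should be 1). ✓

(x_1, y_1) = (17, 2); (x_5, y_5) = (22619537, 2665738).


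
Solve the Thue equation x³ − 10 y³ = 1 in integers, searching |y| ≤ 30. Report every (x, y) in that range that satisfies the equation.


The equation is x³ - 10y³ = 1. For fixed y, x³ = 10·y³ + 1, so a solution requires the RHS to be a perfect cube.
Strategy: iterate y from -30 to 30, compute RHS = 10·y³ + 1, and check whether it is a (positive or negative) perfect cube.
Check small values of y:
  y = 0: RHS = 1 = (1)³ ⇒ x = 1 works.
  y = 1: RHS = 11 is not a perfect cube.
  y = -1: RHS = -9 is not a perfect cube.
  y = 2: RHS = 81 is not a perfect cube.
  y = -2: RHS = -79 is not a perfect cube.
  y = 3: RHS = 271 is not a perfect cube.
  y = -3: RHS = -269 is not a perfect cube.
Continuing the search up to |y| = 30 finds no further solutions beyond those listed.
Collected solutions: (1, 0).

Solutions (with |y| ≤ 30): (1, 0).


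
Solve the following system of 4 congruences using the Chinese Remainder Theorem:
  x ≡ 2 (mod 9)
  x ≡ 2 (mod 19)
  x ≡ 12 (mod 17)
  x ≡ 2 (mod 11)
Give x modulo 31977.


Product of moduli M = 9 · 19 · 17 · 11 = 31977.
Merge one congruence at a time:
  Start: x ≡ 2 (mod 9).
  Combine with x ≡ 2 (mod 19); new modulus lcm = 171.
    Write x = 2 + 9·t and substitute into x ≡ 2 (mod 19): 9·t ≡ 2 − 2 = 0 (mod 19).
    The inverse of 9 mod 19 is 17 (since 9·17 = 153 = 8·19 + 1), so t ≡ 17·0 = 0 ≡ 0 (mod 19).
    Then x = 2 + 9·0 = 2, valid modulo lcm(9, 19) = 171: x ≡ 2 (mod 171).
  Combine with x ≡ 12 (mod 17); new modulus lcm = 2907.
    Write x = 2 + 171·t and substitute into x ≡ 12 (mod 17): 171·t ≡ 12 − 2 = 10 (mod 17).
    Reduce coefficients mod 17: 1·t ≡ 10 (mod 17).
    So t ≡ 10 (mod 17).
    Then x = 2 + 171·10 = 1712, valid modulo lcm(171, 17) = 2907: x ≡ 1712 (mod 2907).
  Combine with x ≡ 2 (mod 11); new modulus lcm = 31977.
    Write x = 1712 + 2907·t and substitute into x ≡ 2 (mod 11): 2907·t ≡ 2 − 1712 = -1710 (mod 11).
    Reduce coefficients mod 11: 3·t ≡ 6 (mod 11).
    The inverse of 3 mod 11 is 4 (since 3·4 = 12 = 1·11 + 1), so t ≡ 4·6 = 24 ≡ 2 (mod 11).
    Then x = 1712 + 2907·2 = 7526, valid modulo lcm(2907, 11) = 31977: x ≡ 7526 (mod 31977).
Verify against each original: 7526 mod 9 = 2, 7526 mod 19 = 2, 7526 mod 17 = 12, 7526 mod 11 = 2.

x ≡ 7526 (mod 31977).


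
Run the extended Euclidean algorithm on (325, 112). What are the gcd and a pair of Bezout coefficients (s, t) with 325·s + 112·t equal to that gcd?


Euclidean algorithm on (325, 112) — divide until remainder is 0:
  325 = 2 · 112 + 101
  112 = 1 · 101 + 11
  101 = 9 · 11 + 2
  11 = 5 · 2 + 1
  2 = 2 · 1 + 0
gcd(325, 112) = 1.
Track Bezout coefficients alongside the remainders: start with r₀ = 325 = a·1 + b·0 (s = 1, t = 0) and r₁ = 112 = a·0 + b·1 (s = 0, t = 1); each new remainder r_{k+1} = r_{k-1} − q_k·r_k inherits s_{k+1} = s_{k-1} − q_k·s_k, t_{k+1} = t_{k-1} − q_k·t_k, so r_k = a·s_k + b·t_k at every step:
  q = 2: r = 101, s = 1 − 2·0 = 1, t = 0 − 2·1 = -2  (check: 325·1 + 112·(-2) = 101)
  q = 1: r = 11, s = 0 − 1·1 = -1, t = 1 − 1·(-2) = 3  (check: 325·(-1) + 112·3 = 11)
  q = 9: r = 2, s = 1 − 9·(-1) = 10, t = -2 − 9·3 = -29  (check: 325·10 + 112·(-29) = 2)
  q = 5: r = 1, s = -1 − 5·10 = -51, t = 3 − 5·(-29) = 148  (check: 325·(-51) + 112·148 = 1)
The row with r = 1 (the gcd) gives the Bezout coefficients s = -51, t = 148.
Result: 325 · (-51) + 112 · (148) = 1.

gcd(325, 112) = 1; s = -51, t = 148 (check: 325·(-51) + 112·148 = 1).


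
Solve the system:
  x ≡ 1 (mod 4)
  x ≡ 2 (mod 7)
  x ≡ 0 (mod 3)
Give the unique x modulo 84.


Moduli 4, 7, 3 are pairwise coprime; by CRT there is a unique solution modulo M = 4 · 7 · 3 = 84.
Solve pairwise, accumulating the modulus:
  Start with x ≡ 1 (mod 4).
  Combine with x ≡ 2 (mod 7): since gcd(4, 7) = 1, we get a unique residue mod 28.
    Write x = 1 + 4·t and substitute into x ≡ 2 (mod 7): 4·t ≡ 2 − 1 = 1 (mod 7).
    The inverse of 4 mod 7 is 2 (since 4·2 = 8 = 1·7 + 1), so t ≡ 2·1 = 2 ≡ 2 (mod 7).
    Then x = 1 + 4·2 = 9, valid modulo lcm(4, 7) = 28: x ≡ 9 (mod 28).
  Combine with x ≡ 0 (mod 3): since gcd(28, 3) = 1, we get a unique residue mod 84.
    Write x = 9 + 28·t and substitute into x ≡ 0 (mod 3): 28·t ≡ 0 − 9 = -9 (mod 3).
    Reduce coefficients mod 3: 1·t ≡ 0 (mod 3).
    So t ≡ 0 (mod 3).
    Then x = 9 + 28·0 = 9, valid modulo lcm(28, 3) = 84: x ≡ 9 (mod 84).
Verify: 9 mod 4 = 1 ✓, 9 mod 7 = 2 ✓, 9 mod 3 = 0 ✓.

x ≡ 9 (mod 84).


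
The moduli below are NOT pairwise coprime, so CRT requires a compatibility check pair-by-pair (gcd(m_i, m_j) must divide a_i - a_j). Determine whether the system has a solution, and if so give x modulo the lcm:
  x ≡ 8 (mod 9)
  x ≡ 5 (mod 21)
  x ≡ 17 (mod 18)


Moduli 9, 21, 18 are not pairwise coprime, so CRT works modulo lcm(m_i) when all pairwise compatibility conditions hold.
Pairwise compatibility: gcd(m_i, m_j) must divide a_i - a_j for every pair.
Merge one congruence at a time:
  Start: x ≡ 8 (mod 9).
  Combine with x ≡ 5 (mod 21): gcd(9, 21) = 3; 5 - 8 = -3, which IS divisible by 3, so compatible.
    Write x = 8 + 9·t and substitute into x ≡ 5 (mod 21): 9·t ≡ 5 − 8 = -3 (mod 21).
    Divide the congruence (and modulus) by g = 3: 3·t ≡ -1 (mod 7).
    Reduce coefficients mod 7: 3·t ≡ 6 (mod 7).
    The inverse of 3 mod 7 is 5 (since 3·5 = 15 = 2·7 + 1), so t ≡ 5·6 = 30 ≡ 2 (mod 7).
    Then x = 8 + 9·2 = 26, valid modulo lcm(9, 21) = 63: x ≡ 26 (mod 63).
  Combine with x ≡ 17 (mod 18): gcd(63, 18) = 9; 17 - 26 = -9, which IS divisible by 9, so compatible.
    Write x = 26 + 63·t and substitute into x ≡ 17 (mod 18): 63·t ≡ 17 − 26 = -9 (mod 18).
    Divide the congruence (and modulus) by g = 9: 7·t ≡ -1 (mod 2).
    Reduce coefficients mod 2: 1·t ≡ 1 (mod 2).
    So t ≡ 1 (mod 2).
    Then x = 26 + 63·1 = 89, valid modulo lcm(63, 18) = 126: x ≡ 89 (mod 126).
Verify: 89 mod 9 = 8, 89 mod 21 = 5, 89 mod 18 = 17.

x ≡ 89 (mod 126).


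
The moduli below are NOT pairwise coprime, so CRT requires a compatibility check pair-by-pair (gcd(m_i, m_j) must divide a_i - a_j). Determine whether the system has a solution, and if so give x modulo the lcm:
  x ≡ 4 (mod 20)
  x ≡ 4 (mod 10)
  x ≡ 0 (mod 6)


Moduli 20, 10, 6 are not pairwise coprime, so CRT works modulo lcm(m_i) when all pairwise compatibility conditions hold.
Pairwise compatibility: gcd(m_i, m_j) must divide a_i - a_j for every pair.
Merge one congruence at a time:
  Start: x ≡ 4 (mod 20).
  Combine with x ≡ 4 (mod 10): gcd(20, 10) = 10; 4 - 4 = 0, which IS divisible by 10, so compatible.
    Write x = 4 + 20·t and substitute into x ≡ 4 (mod 10): 20·t ≡ 4 − 4 = 0 (mod 10).
    Divide the congruence (and modulus) by g = 10: 2·t ≡ 0 (mod 1).
    Modulo 1 every t works; take t = 0.
    Then x = 4 + 20·0 = 4, valid modulo lcm(20, 10) = 20: x ≡ 4 (mod 20).
  Combine with x ≡ 0 (mod 6): gcd(20, 6) = 2; 0 - 4 = -4, which IS divisible by 2, so compatible.
    Write x = 4 + 20·t and substitute into x ≡ 0 (mod 6): 20·t ≡ 0 − 4 = -4 (mod 6).
    Divide the congruence (and modulus) by g = 2: 10·t ≡ -2 (mod 3).
    Reduce coefficients mod 3: 1·t ≡ 1 (mod 3).
    So t ≡ 1 (mod 3).
    Then x = 4 + 20·1 = 24, valid modulo lcm(20, 6) = 60: x ≡ 24 (mod 60).
Verify: 24 mod 20 = 4, 24 mod 10 = 4, 24 mod 6 = 0.

x ≡ 24 (mod 60).


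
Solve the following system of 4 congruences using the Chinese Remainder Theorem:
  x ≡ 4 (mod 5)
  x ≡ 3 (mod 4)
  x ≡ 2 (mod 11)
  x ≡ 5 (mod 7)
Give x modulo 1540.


Product of moduli M = 5 · 4 · 11 · 7 = 1540.
Merge one congruence at a time:
  Start: x ≡ 4 (mod 5).
  Combine with x ≡ 3 (mod 4); new modulus lcm = 20.
    Write x = 4 + 5·t and substitute into x ≡ 3 (mod 4): 5·t ≡ 3 − 4 = -1 (mod 4).
    Reduce coefficients mod 4: 1·t ≡ 3 (mod 4).
    So t ≡ 3 (mod 4).
    Then x = 4 + 5·3 = 19, valid modulo lcm(5, 4) = 20: x ≡ 19 (mod 20).
  Combine with x ≡ 2 (mod 11); new modulus lcm = 220.
    Write x = 19 + 20·t and substitute into x ≡ 2 (mod 11): 20·t ≡ 2 − 19 = -17 (mod 11).
    Reduce coefficients mod 11: 9·t ≡ 5 (mod 11).
    The inverse of 9 mod 11 is 5 (since 9·5 = 45 = 4·11 + 1), so t ≡ 5·5 = 25 ≡ 3 (mod 11).
    Then x = 19 + 20·3 = 79, valid modulo lcm(20, 11) = 220: x ≡ 79 (mod 220).
  Combine with x ≡ 5 (mod 7); new modulus lcm = 1540.
    Write x = 79 + 220·t and substitute into x ≡ 5 (mod 7): 220·t ≡ 5 − 79 = -74 (mod 7).
    Reduce coefficients mod 7: 3·t ≡ 3 (mod 7).
    The inverse of 3 mod 7 is 5 (since 3·5 = 15 = 2·7 + 1), so t ≡ 5·3 = 15 ≡ 1 (mod 7).
    Then x = 79 + 220·1 = 299, valid modulo lcm(220, 7) = 1540: x ≡ 299 (mod 1540).
Verify against each original: 299 mod 5 = 4, 299 mod 4 = 3, 299 mod 11 = 2, 299 mod 7 = 5.

x ≡ 299 (mod 1540).


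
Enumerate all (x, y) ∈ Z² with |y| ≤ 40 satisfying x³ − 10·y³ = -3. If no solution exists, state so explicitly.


The equation is x³ - 10y³ = -3. For fixed y, x³ = 10·y³ − 3, so a solution requires the RHS to be a perfect cube.
Strategy: iterate y from -40 to 40, compute RHS = 10·y³ − 3, and check whether it is a (positive or negative) perfect cube.
Check small values of y:
  y = 0: RHS = -3 is not a perfect cube.
  y = 1: RHS = 7 is not a perfect cube.
  y = -1: RHS = -13 is not a perfect cube.
  y = 2: RHS = 77 is not a perfect cube.
  y = -2: RHS = -83 is not a perfect cube.
  y = 3: RHS = 267 is not a perfect cube.
  y = -3: RHS = -273 is not a perfect cube.
Continuing the search up to |y| = 40 finds no solutions either.
No (x, y) in the scanned range satisfies the equation.

No integer solutions with |y| ≤ 40.


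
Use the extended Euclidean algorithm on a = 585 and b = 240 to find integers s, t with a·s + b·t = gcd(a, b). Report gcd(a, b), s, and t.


Euclidean algorithm on (585, 240) — divide until remainder is 0:
  585 = 2 · 240 + 105
  240 = 2 · 105 + 30
  105 = 3 · 30 + 15
  30 = 2 · 15 + 0
gcd(585, 240) = 15.
Track Bezout coefficients alongside the remainders: start with r₀ = 585 = a·1 + b·0 (s = 1, t = 0) and r₁ = 240 = a·0 + b·1 (s = 0, t = 1); each new remainder r_{k+1} = r_{k-1} − q_k·r_k inherits s_{k+1} = s_{k-1} − q_k·s_k, t_{k+1} = t_{k-1} − q_k·t_k, so r_k = a·s_k + b·t_k at every step:
  q = 2: r = 105, s = 1 − 2·0 = 1, t = 0 − 2·1 = -2  (check: 585·1 + 240·(-2) = 105)
  q = 2: r = 30, s = 0 − 2·1 = -2, t = 1 − 2·(-2) = 5  (check: 585·(-2) + 240·5 = 30)
  q = 3: r = 15, s = 1 − 3·(-2) = 7, t = -2 − 3·5 = -17  (check: 585·7 + 240·(-17) = 15)
The row with r = 15 (the gcd) gives the Bezout coefficients s = 7, t = -17.
Result: 585 · (7) + 240 · (-17) = 15.

gcd(585, 240) = 15; s = 7, t = -17 (check: 585·7 + 240·(-17) = 15).


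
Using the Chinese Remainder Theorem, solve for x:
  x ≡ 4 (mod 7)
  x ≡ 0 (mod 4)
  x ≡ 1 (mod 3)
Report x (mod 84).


Moduli 7, 4, 3 are pairwise coprime; by CRT there is a unique solution modulo M = 7 · 4 · 3 = 84.
Solve pairwise, accumulating the modulus:
  Start with x ≡ 4 (mod 7).
  Combine with x ≡ 0 (mod 4): since gcd(7, 4) = 1, we get a unique residue mod 28.
    Write x = 4 + 7·t and substitute into x ≡ 0 (mod 4): 7·t ≡ 0 − 4 = -4 (mod 4).
    Reduce coefficients mod 4: 3·t ≡ 0 (mod 4).
    The inverse of 3 mod 4 is 3 (since 3·3 = 9 = 2·4 + 1), so t ≡ 3·0 = 0 ≡ 0 (mod 4).
    Then x = 4 + 7·0 = 4, valid modulo lcm(7, 4) = 28: x ≡ 4 (mod 28).
  Combine with x ≡ 1 (mod 3): since gcd(28, 3) = 1, we get a unique residue mod 84.
    Write x = 4 + 28·t and substitute into x ≡ 1 (mod 3): 28·t ≡ 1 − 4 = -3 (mod 3).
    Reduce coefficients mod 3: 1·t ≡ 0 (mod 3).
    So t ≡ 0 (mod 3).
    Then x = 4 + 28·0 = 4, valid modulo lcm(28, 3) = 84: x ≡ 4 (mod 84).
Verify: 4 mod 7 = 4 ✓, 4 mod 4 = 0 ✓, 4 mod 3 = 1 ✓.

x ≡ 4 (mod 84).
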